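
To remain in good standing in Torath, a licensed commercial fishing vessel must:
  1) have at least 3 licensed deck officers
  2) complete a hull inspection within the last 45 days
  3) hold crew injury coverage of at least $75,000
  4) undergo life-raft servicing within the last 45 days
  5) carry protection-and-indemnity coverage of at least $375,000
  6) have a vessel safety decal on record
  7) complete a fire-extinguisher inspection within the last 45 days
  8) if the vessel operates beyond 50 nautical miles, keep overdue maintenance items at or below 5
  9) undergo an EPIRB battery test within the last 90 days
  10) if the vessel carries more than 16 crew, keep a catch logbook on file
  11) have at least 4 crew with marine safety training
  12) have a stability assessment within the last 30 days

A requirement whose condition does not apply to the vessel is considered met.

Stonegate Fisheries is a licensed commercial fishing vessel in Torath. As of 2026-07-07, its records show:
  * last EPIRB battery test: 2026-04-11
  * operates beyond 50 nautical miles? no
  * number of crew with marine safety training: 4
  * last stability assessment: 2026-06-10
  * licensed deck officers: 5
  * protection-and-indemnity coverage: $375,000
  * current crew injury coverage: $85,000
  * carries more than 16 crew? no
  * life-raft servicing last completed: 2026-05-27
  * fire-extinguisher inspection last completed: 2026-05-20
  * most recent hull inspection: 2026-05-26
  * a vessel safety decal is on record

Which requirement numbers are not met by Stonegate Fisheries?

7

1. licensed deck officers 5 ≥ 3 → met
2. hull inspection 42 days ago vs limit 45 → met
3. crew injury coverage $85,000 ≥ $75,000 → met
4. life-raft servicing 41 days ago vs limit 45 → met
5. protection-and-indemnity coverage $375,000 ≥ $375,000 → met
6. vessel safety decal present → met
7. fire-extinguisher inspection 48 days ago vs limit 45 → not met
8. condition 'operates beyond 50 nautical miles' does not hold → requirement n/a → met
9. EPIRB battery test 87 days ago vs limit 90 → met
10. condition 'carries more than 16 crew' does not hold → requirement n/a → met
11. crew with marine safety training 4 ≥ 4 → met
12. stability assessment 27 days ago vs limit 30 → met
Not met: 7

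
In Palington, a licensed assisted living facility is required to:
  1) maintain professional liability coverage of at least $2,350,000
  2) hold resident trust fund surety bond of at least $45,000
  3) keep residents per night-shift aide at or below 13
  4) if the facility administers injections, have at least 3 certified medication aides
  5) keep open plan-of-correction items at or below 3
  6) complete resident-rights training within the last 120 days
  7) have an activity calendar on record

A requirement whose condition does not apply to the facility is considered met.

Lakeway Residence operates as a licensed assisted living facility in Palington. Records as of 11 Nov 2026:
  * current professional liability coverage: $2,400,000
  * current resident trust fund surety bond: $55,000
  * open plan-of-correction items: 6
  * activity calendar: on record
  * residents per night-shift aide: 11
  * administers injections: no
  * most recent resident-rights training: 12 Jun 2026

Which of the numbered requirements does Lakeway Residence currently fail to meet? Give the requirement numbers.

1. professional liability coverage $2,400,000 ≥ $2,350,000 → met
2. resident trust fund surety bond $55,000 ≥ $45,000 → met
3. residents per night-shift aide 11 ≤ 13 → met
4. condition 'administers injections' does not hold → requirement n/a → met
5. open plan-of-correction items 6 > 3 → not met
6. resident-rights training 152 days ago vs limit 120 → not met
7. activity calendar present → met
Not met: 5, 6

5, 6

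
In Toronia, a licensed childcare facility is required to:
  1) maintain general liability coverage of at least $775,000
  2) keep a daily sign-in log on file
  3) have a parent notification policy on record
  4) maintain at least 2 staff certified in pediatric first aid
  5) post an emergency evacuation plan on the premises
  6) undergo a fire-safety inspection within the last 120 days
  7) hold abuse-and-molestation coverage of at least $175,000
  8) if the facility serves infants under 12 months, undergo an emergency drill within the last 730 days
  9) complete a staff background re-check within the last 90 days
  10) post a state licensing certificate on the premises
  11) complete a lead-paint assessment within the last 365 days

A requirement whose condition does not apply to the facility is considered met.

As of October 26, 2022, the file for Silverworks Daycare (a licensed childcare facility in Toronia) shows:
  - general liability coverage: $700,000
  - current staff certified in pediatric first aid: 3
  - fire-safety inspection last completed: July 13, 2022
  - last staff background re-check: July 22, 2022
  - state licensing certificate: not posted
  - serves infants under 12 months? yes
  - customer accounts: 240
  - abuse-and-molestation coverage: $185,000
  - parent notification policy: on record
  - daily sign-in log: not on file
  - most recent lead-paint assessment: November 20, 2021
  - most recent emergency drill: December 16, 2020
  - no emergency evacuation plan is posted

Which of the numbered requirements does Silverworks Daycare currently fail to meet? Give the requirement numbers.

1. general liability coverage $700,000 < $775,000 → not met
2. daily sign-in log absent → not met
3. parent notification policy present → met
4. staff certified in pediatric first aid 3 ≥ 2 → met
5. emergency evacuation plan absent → not met
6. fire-safety inspection 105 days ago vs limit 120 → met
7. abuse-and-molestation coverage $185,000 ≥ $175,000 → met
8. condition 'serves infants under 12 months' holds; emergency drill 679 days ago vs limit 730 → met
9. staff background re-check 96 days ago vs limit 90 → not met
10. state licensing certificate absent → not met
11. lead-paint assessment 340 days ago vs limit 365 → met
Not met: 1, 2, 5, 9, 10

1, 2, 5, 9, 10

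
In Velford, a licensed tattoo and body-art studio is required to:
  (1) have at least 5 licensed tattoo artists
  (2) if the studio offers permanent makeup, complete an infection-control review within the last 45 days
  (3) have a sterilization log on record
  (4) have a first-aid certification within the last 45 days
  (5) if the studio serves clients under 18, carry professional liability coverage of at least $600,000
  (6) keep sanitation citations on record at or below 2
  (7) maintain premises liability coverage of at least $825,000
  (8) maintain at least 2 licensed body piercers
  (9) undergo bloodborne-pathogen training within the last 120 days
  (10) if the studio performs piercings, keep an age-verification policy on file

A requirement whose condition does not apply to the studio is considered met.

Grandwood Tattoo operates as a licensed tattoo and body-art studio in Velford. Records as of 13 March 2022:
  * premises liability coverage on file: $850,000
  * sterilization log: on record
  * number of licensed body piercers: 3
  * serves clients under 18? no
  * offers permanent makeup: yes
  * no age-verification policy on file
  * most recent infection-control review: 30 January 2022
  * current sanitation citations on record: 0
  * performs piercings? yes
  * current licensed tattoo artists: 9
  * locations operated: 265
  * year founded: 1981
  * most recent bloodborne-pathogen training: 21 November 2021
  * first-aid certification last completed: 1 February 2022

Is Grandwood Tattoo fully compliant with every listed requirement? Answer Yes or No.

1. licensed tattoo artists 9 ≥ 5 → met
2. condition 'offers permanent makeup' holds; infection-control review 42 days ago vs limit 45 → met
3. sterilization log present → met
4. first-aid certification 40 days ago vs limit 45 → met
5. condition 'serves clients under 18' does not hold → requirement n/a → met
6. sanitation citations on record 0 ≤ 2 → met
7. premises liability coverage $850,000 ≥ $825,000 → met
8. licensed body piercers 3 ≥ 2 → met
9. bloodborne-pathogen training 112 days ago vs limit 120 → met
10. condition 'performs piercings' holds; age-verification policy absent → not met
Not met: 10

No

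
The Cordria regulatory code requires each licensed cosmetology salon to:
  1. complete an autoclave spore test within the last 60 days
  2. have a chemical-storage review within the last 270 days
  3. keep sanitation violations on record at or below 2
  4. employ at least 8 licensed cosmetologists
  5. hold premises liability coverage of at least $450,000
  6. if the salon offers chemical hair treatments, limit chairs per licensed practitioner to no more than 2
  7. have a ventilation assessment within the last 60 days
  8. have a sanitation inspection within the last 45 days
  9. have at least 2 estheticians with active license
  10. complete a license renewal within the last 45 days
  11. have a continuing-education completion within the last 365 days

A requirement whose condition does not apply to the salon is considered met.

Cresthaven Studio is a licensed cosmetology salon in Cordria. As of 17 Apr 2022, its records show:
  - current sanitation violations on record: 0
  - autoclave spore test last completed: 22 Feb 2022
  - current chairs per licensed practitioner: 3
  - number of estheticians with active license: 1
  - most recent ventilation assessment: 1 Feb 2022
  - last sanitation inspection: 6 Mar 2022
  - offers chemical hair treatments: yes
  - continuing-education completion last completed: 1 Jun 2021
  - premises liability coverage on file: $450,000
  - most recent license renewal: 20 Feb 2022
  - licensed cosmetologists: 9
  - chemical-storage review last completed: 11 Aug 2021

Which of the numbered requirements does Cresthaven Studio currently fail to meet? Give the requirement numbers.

1. autoclave spore test 54 days ago vs limit 60 → met
2. chemical-storage review 249 days ago vs limit 270 → met
3. sanitation violations on record 0 ≤ 2 → met
4. licensed cosmetologists 9 ≥ 8 → met
5. premises liability coverage $450,000 ≥ $450,000 → met
6. condition 'offers chemical hair treatments' holds; chairs per licensed practitioner 3 > 2 → not met
7. ventilation assessment 75 days ago vs limit 60 → not met
8. sanitation inspection 42 days ago vs limit 45 → met
9. estheticians with active license 1 < 2 → not met
10. license renewal 56 days ago vs limit 45 → not met
11. continuing-education completion 320 days ago vs limit 365 → met
Not met: 6, 7, 9, 10

6, 7, 9, 10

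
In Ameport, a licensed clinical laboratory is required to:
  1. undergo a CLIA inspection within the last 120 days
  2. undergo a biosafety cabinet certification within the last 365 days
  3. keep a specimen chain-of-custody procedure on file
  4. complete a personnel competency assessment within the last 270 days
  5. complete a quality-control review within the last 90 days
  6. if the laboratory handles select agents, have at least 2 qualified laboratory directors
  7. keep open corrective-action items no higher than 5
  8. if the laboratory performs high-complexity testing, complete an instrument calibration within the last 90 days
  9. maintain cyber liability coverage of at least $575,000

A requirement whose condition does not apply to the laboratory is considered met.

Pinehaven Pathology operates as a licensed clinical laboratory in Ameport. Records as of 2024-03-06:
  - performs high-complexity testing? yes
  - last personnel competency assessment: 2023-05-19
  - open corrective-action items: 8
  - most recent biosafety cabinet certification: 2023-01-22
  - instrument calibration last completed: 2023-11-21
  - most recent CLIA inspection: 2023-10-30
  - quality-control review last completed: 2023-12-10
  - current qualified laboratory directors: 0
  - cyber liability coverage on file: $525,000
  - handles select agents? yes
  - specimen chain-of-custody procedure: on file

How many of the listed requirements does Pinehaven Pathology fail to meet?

1. CLIA inspection 128 days ago vs limit 120 → not met
2. biosafety cabinet certification 409 days ago vs limit 365 → not met
3. specimen chain-of-custody procedure present → met
4. personnel competency assessment 292 days ago vs limit 270 → not met
5. quality-control review 87 days ago vs limit 90 → met
6. condition 'handles select agents' holds; qualified laboratory directors 0 < 2 → not met
7. open corrective-action items 8 > 5 → not met
8. condition 'performs high-complexity testing' holds; instrument calibration 106 days ago vs limit 90 → not met
9. cyber liability coverage $525,000 < $575,000 → not met
Not met: 7 of 9

7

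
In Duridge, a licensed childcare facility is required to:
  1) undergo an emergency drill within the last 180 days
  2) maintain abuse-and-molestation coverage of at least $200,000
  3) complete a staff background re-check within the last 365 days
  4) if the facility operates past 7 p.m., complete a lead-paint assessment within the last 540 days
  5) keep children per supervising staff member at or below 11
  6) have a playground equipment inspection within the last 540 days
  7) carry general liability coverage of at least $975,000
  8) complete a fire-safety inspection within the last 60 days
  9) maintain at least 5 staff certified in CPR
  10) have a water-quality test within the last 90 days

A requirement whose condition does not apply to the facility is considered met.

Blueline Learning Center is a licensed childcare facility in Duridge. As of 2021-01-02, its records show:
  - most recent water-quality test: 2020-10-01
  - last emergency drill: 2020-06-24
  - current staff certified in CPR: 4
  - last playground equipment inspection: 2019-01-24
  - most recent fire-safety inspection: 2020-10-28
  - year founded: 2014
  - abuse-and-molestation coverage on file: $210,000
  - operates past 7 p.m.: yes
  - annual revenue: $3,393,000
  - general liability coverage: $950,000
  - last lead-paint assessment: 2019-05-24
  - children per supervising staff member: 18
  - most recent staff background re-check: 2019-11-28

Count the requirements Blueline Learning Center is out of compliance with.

9

1. emergency drill 192 days ago vs limit 180 → not met
2. abuse-and-molestation coverage $210,000 ≥ $200,000 → met
3. staff background re-check 401 days ago vs limit 365 → not met
4. condition 'operates past 7 p.m.' holds; lead-paint assessment 589 days ago vs limit 540 → not met
5. children per supervising staff member 18 > 11 → not met
6. playground equipment inspection 709 days ago vs limit 540 → not met
7. general liability coverage $950,000 < $975,000 → not met
8. fire-safety inspection 66 days ago vs limit 60 → not met
9. staff certified in CPR 4 < 5 → not met
10. water-quality test 93 days ago vs limit 90 → not met
Not met: 9 of 10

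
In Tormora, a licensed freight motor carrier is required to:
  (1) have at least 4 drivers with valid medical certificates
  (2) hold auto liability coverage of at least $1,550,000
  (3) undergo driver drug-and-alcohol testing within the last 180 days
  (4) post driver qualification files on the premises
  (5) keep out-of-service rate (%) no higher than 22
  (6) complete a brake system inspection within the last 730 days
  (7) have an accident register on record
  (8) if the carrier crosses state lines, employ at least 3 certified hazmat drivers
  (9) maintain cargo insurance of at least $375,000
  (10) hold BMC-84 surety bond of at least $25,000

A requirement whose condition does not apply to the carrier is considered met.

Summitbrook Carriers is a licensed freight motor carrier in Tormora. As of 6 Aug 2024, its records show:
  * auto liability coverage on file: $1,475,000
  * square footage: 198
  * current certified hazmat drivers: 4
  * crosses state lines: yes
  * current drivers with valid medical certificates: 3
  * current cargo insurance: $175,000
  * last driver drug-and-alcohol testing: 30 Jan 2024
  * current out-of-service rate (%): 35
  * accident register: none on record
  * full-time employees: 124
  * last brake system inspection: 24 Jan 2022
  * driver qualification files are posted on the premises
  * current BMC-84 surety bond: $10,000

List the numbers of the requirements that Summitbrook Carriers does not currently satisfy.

1, 2, 3, 5, 6, 7, 9, 10

1. drivers with valid medical certificates 3 < 4 → not met
2. auto liability coverage $1,475,000 < $1,550,000 → not met
3. driver drug-and-alcohol testing 189 days ago vs limit 180 → not met
4. driver qualification files present → met
5. out-of-service rate (%) 35 > 22 → not met
6. brake system inspection 925 days ago vs limit 730 → not met
7. accident register absent → not met
8. condition 'crosses state lines' holds; certified hazmat drivers 4 ≥ 3 → met
9. cargo insurance $175,000 < $375,000 → not met
10. BMC-84 surety bond $10,000 < $25,000 → not met
Not met: 1, 2, 3, 5, 6, 7, 9, 10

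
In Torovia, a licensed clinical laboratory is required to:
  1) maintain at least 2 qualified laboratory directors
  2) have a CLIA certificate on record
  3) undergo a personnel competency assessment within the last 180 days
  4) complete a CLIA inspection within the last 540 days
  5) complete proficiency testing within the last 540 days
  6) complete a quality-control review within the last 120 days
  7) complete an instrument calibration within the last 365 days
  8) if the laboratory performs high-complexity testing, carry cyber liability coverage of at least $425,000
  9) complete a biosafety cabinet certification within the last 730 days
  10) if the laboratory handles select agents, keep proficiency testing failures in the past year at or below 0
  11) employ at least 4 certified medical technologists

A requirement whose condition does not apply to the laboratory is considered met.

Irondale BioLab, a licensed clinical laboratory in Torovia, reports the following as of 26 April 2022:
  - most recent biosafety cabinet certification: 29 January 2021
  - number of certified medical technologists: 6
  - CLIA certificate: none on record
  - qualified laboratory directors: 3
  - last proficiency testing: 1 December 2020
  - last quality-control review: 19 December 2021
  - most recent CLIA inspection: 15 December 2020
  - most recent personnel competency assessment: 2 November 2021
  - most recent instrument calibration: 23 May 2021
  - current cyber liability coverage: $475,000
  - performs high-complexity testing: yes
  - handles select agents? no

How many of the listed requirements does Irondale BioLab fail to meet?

2

1. qualified laboratory directors 3 ≥ 2 → met
2. CLIA certificate absent → not met
3. personnel competency assessment 175 days ago vs limit 180 → met
4. CLIA inspection 497 days ago vs limit 540 → met
5. proficiency testing 511 days ago vs limit 540 → met
6. quality-control review 128 days ago vs limit 120 → not met
7. instrument calibration 338 days ago vs limit 365 → met
8. condition 'performs high-complexity testing' holds; cyber liability coverage $475,000 ≥ $425,000 → met
9. biosafety cabinet certification 452 days ago vs limit 730 → met
10. condition 'handles select agents' does not hold → requirement n/a → met
11. certified medical technologists 6 ≥ 4 → met
Not met: 2 of 11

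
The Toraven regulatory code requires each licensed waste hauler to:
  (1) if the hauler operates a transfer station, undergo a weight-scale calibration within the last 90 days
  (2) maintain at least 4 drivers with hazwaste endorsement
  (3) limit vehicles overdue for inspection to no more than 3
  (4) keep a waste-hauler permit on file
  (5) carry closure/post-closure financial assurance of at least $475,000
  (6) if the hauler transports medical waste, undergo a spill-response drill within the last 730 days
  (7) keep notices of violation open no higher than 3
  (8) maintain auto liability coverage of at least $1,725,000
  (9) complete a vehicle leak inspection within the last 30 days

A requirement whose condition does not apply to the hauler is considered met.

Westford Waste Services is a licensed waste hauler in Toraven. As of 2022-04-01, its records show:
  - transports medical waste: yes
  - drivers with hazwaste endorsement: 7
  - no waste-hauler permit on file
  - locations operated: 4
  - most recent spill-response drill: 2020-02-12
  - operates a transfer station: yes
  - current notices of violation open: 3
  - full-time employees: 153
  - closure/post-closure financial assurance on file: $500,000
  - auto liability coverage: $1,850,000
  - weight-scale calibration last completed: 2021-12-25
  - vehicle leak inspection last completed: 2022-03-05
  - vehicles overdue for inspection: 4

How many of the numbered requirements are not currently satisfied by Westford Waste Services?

1. condition 'operates a transfer station' holds; weight-scale calibration 97 days ago vs limit 90 → not met
2. drivers with hazwaste endorsement 7 ≥ 4 → met
3. vehicles overdue for inspection 4 > 3 → not met
4. waste-hauler permit absent → not met
5. closure/post-closure financial assurance $500,000 ≥ $475,000 → met
6. condition 'transports medical waste' holds; spill-response drill 779 days ago vs limit 730 → not met
7. notices of violation open 3 ≤ 3 → met
8. auto liability coverage $1,850,000 ≥ $1,725,000 → met
9. vehicle leak inspection 27 days ago vs limit 30 → met
Not met: 4 of 9

4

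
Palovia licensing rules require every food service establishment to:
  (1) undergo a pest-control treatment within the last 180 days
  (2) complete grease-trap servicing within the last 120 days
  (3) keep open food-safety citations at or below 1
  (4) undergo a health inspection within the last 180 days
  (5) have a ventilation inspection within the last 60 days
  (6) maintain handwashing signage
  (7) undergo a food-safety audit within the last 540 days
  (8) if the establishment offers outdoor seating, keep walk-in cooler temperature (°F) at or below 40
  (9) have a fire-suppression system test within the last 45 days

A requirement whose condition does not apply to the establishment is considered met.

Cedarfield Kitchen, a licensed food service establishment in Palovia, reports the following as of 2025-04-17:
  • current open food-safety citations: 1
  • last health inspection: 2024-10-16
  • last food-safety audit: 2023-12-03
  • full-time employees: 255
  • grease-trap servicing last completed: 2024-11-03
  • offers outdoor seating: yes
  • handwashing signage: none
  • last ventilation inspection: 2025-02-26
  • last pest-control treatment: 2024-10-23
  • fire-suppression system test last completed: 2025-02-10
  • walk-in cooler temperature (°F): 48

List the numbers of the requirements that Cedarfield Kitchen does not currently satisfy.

1. pest-control treatment 176 days ago vs limit 180 → met
2. grease-trap servicing 165 days ago vs limit 120 → not met
3. open food-safety citations 1 ≤ 1 → met
4. health inspection 183 days ago vs limit 180 → not met
5. ventilation inspection 50 days ago vs limit 60 → met
6. handwashing signage absent → not met
7. food-safety audit 501 days ago vs limit 540 → met
8. condition 'offers outdoor seating' holds; walk-in cooler temperature (°F) 48 > 40 → not met
9. fire-suppression system test 66 days ago vs limit 45 → not met
Not met: 2, 4, 6, 8, 9

2, 4, 6, 8, 9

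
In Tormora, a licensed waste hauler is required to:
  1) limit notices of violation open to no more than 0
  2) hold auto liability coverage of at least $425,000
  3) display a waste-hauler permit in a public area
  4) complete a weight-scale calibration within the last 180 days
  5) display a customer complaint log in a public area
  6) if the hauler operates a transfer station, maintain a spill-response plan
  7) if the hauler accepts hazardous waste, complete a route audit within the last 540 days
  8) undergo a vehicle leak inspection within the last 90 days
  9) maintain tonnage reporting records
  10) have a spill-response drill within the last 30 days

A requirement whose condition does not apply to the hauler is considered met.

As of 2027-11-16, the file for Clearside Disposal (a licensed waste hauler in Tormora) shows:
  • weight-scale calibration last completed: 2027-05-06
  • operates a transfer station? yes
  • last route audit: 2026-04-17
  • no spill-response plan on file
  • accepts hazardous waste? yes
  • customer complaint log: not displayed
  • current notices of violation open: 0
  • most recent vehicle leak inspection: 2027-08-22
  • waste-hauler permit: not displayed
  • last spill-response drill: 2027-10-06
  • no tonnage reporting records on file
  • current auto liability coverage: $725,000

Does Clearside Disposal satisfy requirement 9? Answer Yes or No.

No

9. tonnage reporting records absent → not met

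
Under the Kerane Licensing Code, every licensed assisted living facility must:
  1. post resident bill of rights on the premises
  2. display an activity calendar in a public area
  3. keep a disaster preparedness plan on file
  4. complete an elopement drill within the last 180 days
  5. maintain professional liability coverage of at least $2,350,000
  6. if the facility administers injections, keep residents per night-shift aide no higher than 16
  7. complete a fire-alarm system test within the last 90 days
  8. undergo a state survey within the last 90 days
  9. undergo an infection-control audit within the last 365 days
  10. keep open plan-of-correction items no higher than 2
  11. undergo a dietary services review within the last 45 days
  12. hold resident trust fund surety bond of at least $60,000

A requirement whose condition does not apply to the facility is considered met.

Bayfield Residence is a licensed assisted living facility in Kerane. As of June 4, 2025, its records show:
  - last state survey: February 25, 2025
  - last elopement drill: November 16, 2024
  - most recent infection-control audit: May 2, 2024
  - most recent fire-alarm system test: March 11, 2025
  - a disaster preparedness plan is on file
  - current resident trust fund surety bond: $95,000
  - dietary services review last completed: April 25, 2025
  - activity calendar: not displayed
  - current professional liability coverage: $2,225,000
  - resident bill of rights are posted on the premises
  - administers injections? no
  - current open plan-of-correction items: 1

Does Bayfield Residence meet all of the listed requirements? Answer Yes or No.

No

1. resident bill of rights present → met
2. activity calendar absent → not met
3. disaster preparedness plan present → met
4. elopement drill 200 days ago vs limit 180 → not met
5. professional liability coverage $2,225,000 < $2,350,000 → not met
6. condition 'administers injections' does not hold → requirement n/a → met
7. fire-alarm system test 85 days ago vs limit 90 → met
8. state survey 99 days ago vs limit 90 → not met
9. infection-control audit 398 days ago vs limit 365 → not met
10. open plan-of-correction items 1 ≤ 2 → met
11. dietary services review 40 days ago vs limit 45 → met
12. resident trust fund surety bond $95,000 ≥ $60,000 → met
Not met: 2, 4, 5, 8, 9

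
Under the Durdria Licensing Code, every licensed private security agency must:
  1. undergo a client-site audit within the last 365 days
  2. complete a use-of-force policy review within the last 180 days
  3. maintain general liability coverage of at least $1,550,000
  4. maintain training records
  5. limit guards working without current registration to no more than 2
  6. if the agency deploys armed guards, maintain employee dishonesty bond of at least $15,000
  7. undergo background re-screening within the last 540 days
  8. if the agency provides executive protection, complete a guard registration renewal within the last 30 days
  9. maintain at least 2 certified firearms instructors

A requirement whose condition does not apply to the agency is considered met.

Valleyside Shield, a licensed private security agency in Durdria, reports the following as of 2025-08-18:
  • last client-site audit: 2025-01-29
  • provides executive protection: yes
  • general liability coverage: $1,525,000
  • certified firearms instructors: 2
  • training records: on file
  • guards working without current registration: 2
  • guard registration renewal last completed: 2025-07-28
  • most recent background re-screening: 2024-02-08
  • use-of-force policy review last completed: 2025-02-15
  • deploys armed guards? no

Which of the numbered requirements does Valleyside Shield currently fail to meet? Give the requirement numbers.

2, 3, 7

1. client-site audit 201 days ago vs limit 365 → met
2. use-of-force policy review 184 days ago vs limit 180 → not met
3. general liability coverage $1,525,000 < $1,550,000 → not met
4. training records present → met
5. guards working without current registration 2 ≤ 2 → met
6. condition 'deploys armed guards' does not hold → requirement n/a → met
7. background re-screening 557 days ago vs limit 540 → not met
8. condition 'provides executive protection' holds; guard registration renewal 21 days ago vs limit 30 → met
9. certified firearms instructors 2 ≥ 2 → met
Not met: 2, 3, 7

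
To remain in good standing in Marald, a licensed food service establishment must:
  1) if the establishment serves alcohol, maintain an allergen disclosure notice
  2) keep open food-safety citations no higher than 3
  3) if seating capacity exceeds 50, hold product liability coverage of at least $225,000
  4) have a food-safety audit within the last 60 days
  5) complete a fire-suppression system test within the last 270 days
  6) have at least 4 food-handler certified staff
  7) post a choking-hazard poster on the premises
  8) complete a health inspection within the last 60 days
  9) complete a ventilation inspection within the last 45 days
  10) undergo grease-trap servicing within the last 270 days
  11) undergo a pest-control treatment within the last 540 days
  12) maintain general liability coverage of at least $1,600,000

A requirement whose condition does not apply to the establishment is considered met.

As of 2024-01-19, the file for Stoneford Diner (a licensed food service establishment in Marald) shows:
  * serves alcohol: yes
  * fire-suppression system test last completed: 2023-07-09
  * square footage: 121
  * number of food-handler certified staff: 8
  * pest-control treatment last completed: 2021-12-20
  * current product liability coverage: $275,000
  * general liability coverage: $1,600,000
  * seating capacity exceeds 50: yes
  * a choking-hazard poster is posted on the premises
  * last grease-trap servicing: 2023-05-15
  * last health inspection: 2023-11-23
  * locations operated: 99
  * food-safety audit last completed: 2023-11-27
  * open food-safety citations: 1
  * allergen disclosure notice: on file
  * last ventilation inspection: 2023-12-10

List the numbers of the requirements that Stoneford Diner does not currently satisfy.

1. condition 'serves alcohol' holds; allergen disclosure notice present → met
2. open food-safety citations 1 ≤ 3 → met
3. condition 'seating capacity exceeds 50' holds; product liability coverage $275,000 ≥ $225,000 → met
4. food-safety audit 53 days ago vs limit 60 → met
5. fire-suppression system test 194 days ago vs limit 270 → met
6. food-handler certified staff 8 ≥ 4 → met
7. choking-hazard poster present → met
8. health inspection 57 days ago vs limit 60 → met
9. ventilation inspection 40 days ago vs limit 45 → met
10. grease-trap servicing 249 days ago vs limit 270 → met
11. pest-control treatment 760 days ago vs limit 540 → not met
12. general liability coverage $1,600,000 ≥ $1,600,000 → met
Not met: 11

11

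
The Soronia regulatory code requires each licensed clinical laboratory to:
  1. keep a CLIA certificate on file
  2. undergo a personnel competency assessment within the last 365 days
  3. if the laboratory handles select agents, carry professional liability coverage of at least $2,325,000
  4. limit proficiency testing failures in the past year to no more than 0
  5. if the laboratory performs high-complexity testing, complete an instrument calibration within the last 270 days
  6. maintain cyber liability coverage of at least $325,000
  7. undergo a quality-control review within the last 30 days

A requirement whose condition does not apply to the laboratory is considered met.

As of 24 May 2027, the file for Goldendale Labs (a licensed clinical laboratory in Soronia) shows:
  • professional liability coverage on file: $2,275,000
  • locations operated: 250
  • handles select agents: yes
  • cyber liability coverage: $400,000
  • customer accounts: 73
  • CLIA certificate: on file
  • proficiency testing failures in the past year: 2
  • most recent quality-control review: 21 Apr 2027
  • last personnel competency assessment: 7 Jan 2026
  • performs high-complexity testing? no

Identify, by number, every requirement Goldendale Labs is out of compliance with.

2, 3, 4, 7

1. CLIA certificate present → met
2. personnel competency assessment 502 days ago vs limit 365 → not met
3. condition 'handles select agents' holds; professional liability coverage $2,275,000 < $2,325,000 → not met
4. proficiency testing failures in the past year 2 > 0 → not met
5. condition 'performs high-complexity testing' does not hold → requirement n/a → met
6. cyber liability coverage $400,000 ≥ $325,000 → met
7. quality-control review 33 days ago vs limit 30 → not met
Not met: 2, 3, 4, 7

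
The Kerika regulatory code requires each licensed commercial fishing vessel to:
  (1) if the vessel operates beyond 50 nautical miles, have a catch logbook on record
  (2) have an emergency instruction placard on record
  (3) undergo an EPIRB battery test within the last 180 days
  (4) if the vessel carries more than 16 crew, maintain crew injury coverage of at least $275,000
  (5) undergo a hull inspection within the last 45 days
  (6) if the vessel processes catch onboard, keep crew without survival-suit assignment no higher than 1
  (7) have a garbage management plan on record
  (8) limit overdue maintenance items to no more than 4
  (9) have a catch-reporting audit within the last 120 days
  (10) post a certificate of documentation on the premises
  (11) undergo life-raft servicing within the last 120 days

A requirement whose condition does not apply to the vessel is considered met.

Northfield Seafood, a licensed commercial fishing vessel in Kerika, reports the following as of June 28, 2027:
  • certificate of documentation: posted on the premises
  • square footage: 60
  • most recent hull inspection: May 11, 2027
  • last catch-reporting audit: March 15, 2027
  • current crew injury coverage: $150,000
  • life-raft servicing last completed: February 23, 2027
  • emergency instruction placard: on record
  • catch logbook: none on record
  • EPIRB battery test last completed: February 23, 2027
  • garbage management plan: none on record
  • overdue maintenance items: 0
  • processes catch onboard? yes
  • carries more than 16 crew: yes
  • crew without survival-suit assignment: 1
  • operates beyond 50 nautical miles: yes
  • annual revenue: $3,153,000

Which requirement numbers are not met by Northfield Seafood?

1. condition 'operates beyond 50 nautical miles' holds; catch logbook absent → not met
2. emergency instruction placard present → met
3. EPIRB battery test 125 days ago vs limit 180 → met
4. condition 'carries more than 16 crew' holds; crew injury coverage $150,000 < $275,000 → not met
5. hull inspection 48 days ago vs limit 45 → not met
6. condition 'processes catch onboard' holds; crew without survival-suit assignment 1 ≤ 1 → met
7. garbage management plan absent → not met
8. overdue maintenance items 0 ≤ 4 → met
9. catch-reporting audit 105 days ago vs limit 120 → met
10. certificate of documentation present → met
11. life-raft servicing 125 days ago vs limit 120 → not met
Not met: 1, 4, 5, 7, 11

1, 4, 5, 7, 11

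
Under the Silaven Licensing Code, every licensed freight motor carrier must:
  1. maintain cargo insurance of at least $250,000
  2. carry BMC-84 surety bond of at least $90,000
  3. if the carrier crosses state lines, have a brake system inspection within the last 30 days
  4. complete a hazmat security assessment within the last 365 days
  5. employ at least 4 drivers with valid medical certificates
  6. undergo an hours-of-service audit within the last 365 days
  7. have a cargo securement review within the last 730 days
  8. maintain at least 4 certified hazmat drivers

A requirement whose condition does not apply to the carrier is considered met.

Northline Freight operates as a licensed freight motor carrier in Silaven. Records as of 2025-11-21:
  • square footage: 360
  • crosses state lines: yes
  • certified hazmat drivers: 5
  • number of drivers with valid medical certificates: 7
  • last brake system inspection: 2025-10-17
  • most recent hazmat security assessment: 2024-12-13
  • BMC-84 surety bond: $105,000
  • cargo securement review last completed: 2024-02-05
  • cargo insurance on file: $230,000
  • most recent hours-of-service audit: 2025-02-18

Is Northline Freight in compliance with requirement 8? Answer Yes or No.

Yes

8. certified hazmat drivers 5 ≥ 4 → met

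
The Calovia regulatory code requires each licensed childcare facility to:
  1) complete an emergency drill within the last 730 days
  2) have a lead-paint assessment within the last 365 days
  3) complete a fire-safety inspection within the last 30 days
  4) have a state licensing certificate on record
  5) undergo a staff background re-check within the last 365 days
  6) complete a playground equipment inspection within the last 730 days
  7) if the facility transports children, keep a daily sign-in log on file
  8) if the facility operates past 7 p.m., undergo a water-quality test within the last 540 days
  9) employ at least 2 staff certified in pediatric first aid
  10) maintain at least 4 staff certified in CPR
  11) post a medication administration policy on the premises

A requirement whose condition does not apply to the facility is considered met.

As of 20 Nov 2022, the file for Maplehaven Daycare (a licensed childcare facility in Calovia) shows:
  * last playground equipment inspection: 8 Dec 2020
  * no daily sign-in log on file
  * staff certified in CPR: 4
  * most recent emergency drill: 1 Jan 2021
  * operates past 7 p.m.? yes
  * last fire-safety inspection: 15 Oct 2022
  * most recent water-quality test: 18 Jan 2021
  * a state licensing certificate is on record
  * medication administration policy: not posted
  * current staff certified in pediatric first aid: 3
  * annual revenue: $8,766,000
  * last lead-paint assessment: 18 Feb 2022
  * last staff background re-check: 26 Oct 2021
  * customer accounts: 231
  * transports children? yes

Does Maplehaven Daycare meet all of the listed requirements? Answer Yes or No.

No

1. emergency drill 688 days ago vs limit 730 → met
2. lead-paint assessment 275 days ago vs limit 365 → met
3. fire-safety inspection 36 days ago vs limit 30 → not met
4. state licensing certificate present → met
5. staff background re-check 390 days ago vs limit 365 → not met
6. playground equipment inspection 712 days ago vs limit 730 → met
7. condition 'transports children' holds; daily sign-in log absent → not met
8. condition 'operates past 7 p.m.' holds; water-quality test 671 days ago vs limit 540 → not met
9. staff certified in pediatric first aid 3 ≥ 2 → met
10. staff certified in CPR 4 ≥ 4 → met
11. medication administration policy absent → not met
Not met: 3, 5, 7, 8, 11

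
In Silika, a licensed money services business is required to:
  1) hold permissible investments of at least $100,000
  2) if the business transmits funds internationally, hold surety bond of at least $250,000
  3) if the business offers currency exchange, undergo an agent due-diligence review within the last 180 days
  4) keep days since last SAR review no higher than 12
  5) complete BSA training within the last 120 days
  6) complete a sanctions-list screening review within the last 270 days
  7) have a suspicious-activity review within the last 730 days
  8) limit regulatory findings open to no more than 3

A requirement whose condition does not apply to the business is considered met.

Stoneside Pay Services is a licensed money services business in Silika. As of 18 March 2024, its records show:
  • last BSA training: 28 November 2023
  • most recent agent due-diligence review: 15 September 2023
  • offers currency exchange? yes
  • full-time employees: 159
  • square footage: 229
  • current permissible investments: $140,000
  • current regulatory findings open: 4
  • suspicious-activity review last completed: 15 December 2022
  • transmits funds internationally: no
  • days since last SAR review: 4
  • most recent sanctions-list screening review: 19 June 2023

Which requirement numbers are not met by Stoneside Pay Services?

3, 6, 8

1. permissible investments $140,000 ≥ $100,000 → met
2. condition 'transmits funds internationally' does not hold → requirement n/a → met
3. condition 'offers currency exchange' holds; agent due-diligence review 185 days ago vs limit 180 → not met
4. days since last SAR review 4 ≤ 12 → met
5. BSA training 111 days ago vs limit 120 → met
6. sanctions-list screening review 273 days ago vs limit 270 → not met
7. suspicious-activity review 459 days ago vs limit 730 → met
8. regulatory findings open 4 > 3 → not met
Not met: 3, 6, 8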